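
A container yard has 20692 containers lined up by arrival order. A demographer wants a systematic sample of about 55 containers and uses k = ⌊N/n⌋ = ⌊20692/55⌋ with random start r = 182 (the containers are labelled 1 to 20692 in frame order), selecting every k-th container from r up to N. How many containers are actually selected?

55

k = ⌊20692/55⌋ = 376
Achieved size = ⌊(20692 − 182)/376⌋ + 1 = ⌊20510/376⌋ + 1 = 54 + 1 = 55
(last selection: 182 + 54×376 = 20486 ≤ 20692; next would be 20862 > 20692)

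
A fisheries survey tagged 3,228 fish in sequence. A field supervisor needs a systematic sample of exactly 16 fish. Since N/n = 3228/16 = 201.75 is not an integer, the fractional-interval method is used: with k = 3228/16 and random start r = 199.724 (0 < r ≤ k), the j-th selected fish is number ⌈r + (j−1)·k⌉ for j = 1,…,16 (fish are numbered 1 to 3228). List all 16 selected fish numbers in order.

200, 402, 604, 805, 1007, 1209, 1411, 1612, 1814, 2016, 2218, 2419, 2621, 2823, 3025, 3226

j=1: r + 0k = 199.724 → ⌈·⌉ = 200
j=2: r + 1k = 401.474 → ⌈·⌉ = 402
j=3: r + 2k = 603.224 → ⌈·⌉ = 604
j=4: r + 3k = 804.974 → ⌈·⌉ = 805
j=5: r + 4k = 1006.724 → ⌈·⌉ = 1007
j=6: r + 5k = 1208.474 → ⌈·⌉ = 1209
j=7: r + 6k = 1410.224 → ⌈·⌉ = 1411
j=8: r + 7k = 1611.974 → ⌈·⌉ = 1612
j=9: r + 8k = 1813.724 → ⌈·⌉ = 1814
j=10: r + 9k = 2015.474 → ⌈·⌉ = 2016
j=11: r + 10k = 2217.224 → ⌈·⌉ = 2218
j=12: r + 11k = 2418.974 → ⌈·⌉ = 2419
j=13: r + 12k = 2620.724 → ⌈·⌉ = 2621
j=14: r + 13k = 2822.474 → ⌈·⌉ = 2823
j=15: r + 14k = 3024.224 → ⌈·⌉ = 3025
j=16: r + 15k = 3225.974 → ⌈·⌉ = 3226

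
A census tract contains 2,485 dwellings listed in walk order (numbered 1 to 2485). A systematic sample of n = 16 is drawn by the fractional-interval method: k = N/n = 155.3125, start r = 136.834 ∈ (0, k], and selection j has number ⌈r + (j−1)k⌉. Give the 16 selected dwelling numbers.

137, 293, 448, 603, 759, 914, 1069, 1225, 1380, 1535, 1690, 1846, 2001, 2156, 2312, 2467

j=1: r + 0k = 136.834 → ⌈·⌉ = 137
j=2: r + 1k = 292.1465 → ⌈·⌉ = 293
j=3: r + 2k = 447.459 → ⌈·⌉ = 448
j=4: r + 3k = 602.7715 → ⌈·⌉ = 603
j=5: r + 4k = 758.084 → ⌈·⌉ = 759
j=6: r + 5k = 913.3965 → ⌈·⌉ = 914
j=7: r + 6k = 1068.709 → ⌈·⌉ = 1069
j=8: r + 7k = 1224.0215 → ⌈·⌉ = 1225
j=9: r + 8k = 1379.334 → ⌈·⌉ = 1380
j=10: r + 9k = 1534.6465 → ⌈·⌉ = 1535
j=11: r + 10k = 1689.959 → ⌈·⌉ = 1690
j=12: r + 11k = 1845.2715 → ⌈·⌉ = 1846
j=13: r + 12k = 2000.584 → ⌈·⌉ = 2001
j=14: r + 13k = 2155.8965 → ⌈·⌉ = 2156
j=15: r + 14k = 2311.209 → ⌈·⌉ = 2312
j=16: r + 15k = 2466.5215 → ⌈·⌉ = 2467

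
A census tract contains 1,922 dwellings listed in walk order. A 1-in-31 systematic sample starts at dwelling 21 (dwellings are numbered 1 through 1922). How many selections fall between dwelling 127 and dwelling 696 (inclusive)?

18

k = 31
First selection ≥ 127: 21 + ⌈(127−21)/31⌉·31 = 21 + 4×31 = 145
Last selection ≤ 696: 21 + ⌊(696−21)/31⌋·31 = 21 + 21×31 = 672
Count = 21 − 4 + 1 = 18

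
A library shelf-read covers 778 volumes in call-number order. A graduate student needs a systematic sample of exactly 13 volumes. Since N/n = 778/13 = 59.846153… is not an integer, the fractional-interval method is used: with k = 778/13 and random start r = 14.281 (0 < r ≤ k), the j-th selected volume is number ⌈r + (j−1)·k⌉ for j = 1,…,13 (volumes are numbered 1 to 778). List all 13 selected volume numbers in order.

15, 75, 134, 194, 254, 314, 374, 434, 494, 553, 613, 673, 733

j=1: r + 0k = 14.281 → ⌈·⌉ = 15
j=2: r + 1k = 74.127153… → ⌈·⌉ = 75
j=3: r + 2k = 133.973307… → ⌈·⌉ = 134
j=4: r + 3k = 193.819461… → ⌈·⌉ = 194
j=5: r + 4k = 253.665615… → ⌈·⌉ = 254
j=6: r + 5k = 313.511769… → ⌈·⌉ = 314
j=7: r + 6k = 373.357923… → ⌈·⌉ = 374
j=8: r + 7k = 433.204076… → ⌈·⌉ = 434
j=9: r + 8k = 493.050230… → ⌈·⌉ = 494
j=10: r + 9k = 552.896384… → ⌈·⌉ = 553
j=11: r + 10k = 612.742538… → ⌈·⌉ = 613
j=12: r + 11k = 672.588692… → ⌈·⌉ = 673
j=13: r + 12k = 732.434846… → ⌈·⌉ = 733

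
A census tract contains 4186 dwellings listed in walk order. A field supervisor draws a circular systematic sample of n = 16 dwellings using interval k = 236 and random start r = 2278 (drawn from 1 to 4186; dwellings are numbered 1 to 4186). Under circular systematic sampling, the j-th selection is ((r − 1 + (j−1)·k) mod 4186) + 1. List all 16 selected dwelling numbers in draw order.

Selection 1: 2278
Selection 2: 2278 + 236 = 2514
Selection 3: 2514 + 236 = 2750
Selection 4: 2750 + 236 = 2986
Selection 5: 2986 + 236 = 3222
Selection 6: 3222 + 236 = 3458
Selection 7: 3458 + 236 = 3694
Selection 8: 3694 + 236 = 3930
Selection 9: 3930 + 236 = 4166
Selection 10: 4166 + 236 = 4402 → 4402 − 4186 = 216
Selection 11: 216 + 236 = 452
Selection 12: 452 + 236 = 688
Selection 13: 688 + 236 = 924
Selection 14: 924 + 236 = 1160
Selection 15: 1160 + 236 = 1396
Selection 16: 1396 + 236 = 1632

2278, 2514, 2750, 2986, 3222, 3458, 3694, 3930, 4166, 216, 452, 688, 924, 1160, 1396, 1632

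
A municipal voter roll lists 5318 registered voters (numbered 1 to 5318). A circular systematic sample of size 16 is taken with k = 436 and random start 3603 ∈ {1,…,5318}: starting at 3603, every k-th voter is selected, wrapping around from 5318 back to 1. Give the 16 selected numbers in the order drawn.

Selection 1: 3603
Selection 2: 3603 + 436 = 4039
Selection 3: 4039 + 436 = 4475
Selection 4: 4475 + 436 = 4911
Selection 5: 4911 + 436 = 5347 → 5347 − 5318 = 29
Selection 6: 29 + 436 = 465
Selection 7: 465 + 436 = 901
Selection 8: 901 + 436 = 1337
Selection 9: 1337 + 436 = 1773
Selection 10: 1773 + 436 = 2209
Selection 11: 2209 + 436 = 2645
Selection 12: 2645 + 436 = 3081
Selection 13: 3081 + 436 = 3517
Selection 14: 3517 + 436 = 3953
Selection 15: 3953 + 436 = 4389
Selection 16: 4389 + 436 = 4825

3603, 4039, 4475, 4911, 29, 465, 901, 1337, 1773, 2209, 2645, 3081, 3517, 3953, 4389, 4825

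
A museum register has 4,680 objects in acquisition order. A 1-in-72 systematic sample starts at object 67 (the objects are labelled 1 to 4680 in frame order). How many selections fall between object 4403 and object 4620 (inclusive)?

k = 72
First selection ≥ 4403: 67 + ⌈(4403−67)/72⌉·72 = 67 + 61×72 = 4459
Last selection ≤ 4620: 67 + ⌊(4620−67)/72⌋·72 = 67 + 63×72 = 4603
Count = 63 − 61 + 1 = 3

3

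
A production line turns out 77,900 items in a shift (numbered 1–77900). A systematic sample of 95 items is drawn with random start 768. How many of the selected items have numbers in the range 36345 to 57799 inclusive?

26

k = 77900/95 = 820
First selection ≥ 36345: 768 + ⌈(36345−768)/820⌉·820 = 768 + 44×820 = 36848
Last selection ≤ 57799: 768 + ⌊(57799−768)/820⌋·820 = 768 + 69×820 = 57348
Count = 69 − 44 + 1 = 26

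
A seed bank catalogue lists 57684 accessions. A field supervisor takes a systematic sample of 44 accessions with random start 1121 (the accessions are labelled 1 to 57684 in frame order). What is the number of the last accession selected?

57494

k = 57684/44 = 1311
44th selection = r + (44−1)·k = 1121 + 43×1311 = 1121 + 56373 = 57494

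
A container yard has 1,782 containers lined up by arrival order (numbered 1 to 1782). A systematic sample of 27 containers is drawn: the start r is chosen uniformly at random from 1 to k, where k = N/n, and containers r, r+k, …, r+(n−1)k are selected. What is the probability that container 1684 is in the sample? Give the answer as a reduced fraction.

1/66

k = 1782/27 = 66.
Container 1684 is selected iff r ≡ 1684 (mod 66); exactly one such r in {1,…,66}.
Inclusion probability = 1/66.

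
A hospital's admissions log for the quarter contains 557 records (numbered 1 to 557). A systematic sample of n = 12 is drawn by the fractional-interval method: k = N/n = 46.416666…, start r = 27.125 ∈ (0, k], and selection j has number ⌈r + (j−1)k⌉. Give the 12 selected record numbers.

j=1: r + 0k = 27.125 → ⌈·⌉ = 28
j=2: r + 1k = 73.541666… → ⌈·⌉ = 74
j=3: r + 2k = 119.958333… → ⌈·⌉ = 120
j=4: r + 3k = 166.375 → ⌈·⌉ = 167
j=5: r + 4k = 212.791666… → ⌈·⌉ = 213
j=6: r + 5k = 259.208333… → ⌈·⌉ = 260
j=7: r + 6k = 305.625 → ⌈·⌉ = 306
j=8: r + 7k = 352.041666… → ⌈·⌉ = 353
j=9: r + 8k = 398.458333… → ⌈·⌉ = 399
j=10: r + 9k = 444.875 → ⌈·⌉ = 445
j=11: r + 10k = 491.291666… → ⌈·⌉ = 492
j=12: r + 11k = 537.708333… → ⌈·⌉ = 538

28, 74, 120, 167, 213, 260, 306, 353, 399, 445, 492, 538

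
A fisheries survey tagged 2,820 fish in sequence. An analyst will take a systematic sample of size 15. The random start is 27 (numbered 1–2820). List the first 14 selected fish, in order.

k = N/n = 2820/15 = 188
fish 1: 27
fish 2: 27 + 188 = 215
fish 3: 215 + 188 = 403
fish 4: 403 + 188 = 591
fish 5: 591 + 188 = 779
fish 6: 779 + 188 = 967
fish 7: 967 + 188 = 1155
fish 8: 1155 + 188 = 1343
fish 9: 1343 + 188 = 1531
fish 10: 1531 + 188 = 1719
fish 11: 1719 + 188 = 1907
fish 12: 1907 + 188 = 2095
fish 13: 2095 + 188 = 2283
fish 14: 2283 + 188 = 2471

27, 215, 403, 591, 779, 967, 1155, 1343, 1531, 1719, 1907, 2095, 2283, 2471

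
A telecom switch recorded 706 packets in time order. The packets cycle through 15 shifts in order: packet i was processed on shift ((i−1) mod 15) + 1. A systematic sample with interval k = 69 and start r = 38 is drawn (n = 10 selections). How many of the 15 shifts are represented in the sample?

Consecutive selections differ by k = 69, so their shift numbers differ by 69 mod 15 = 9.
gcd(69, 15) = 3, so the sample visits 15/3 = 5 distinct residues mod 15.
Start 38 is shift 8; the shifts hit are 2, 5, 8, 11, 14.

5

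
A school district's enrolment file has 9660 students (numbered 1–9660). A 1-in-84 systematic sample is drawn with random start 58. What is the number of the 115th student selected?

k = 84
115th selection = r + (115−1)·k = 58 + 114×84 = 58 + 9576 = 9634

9634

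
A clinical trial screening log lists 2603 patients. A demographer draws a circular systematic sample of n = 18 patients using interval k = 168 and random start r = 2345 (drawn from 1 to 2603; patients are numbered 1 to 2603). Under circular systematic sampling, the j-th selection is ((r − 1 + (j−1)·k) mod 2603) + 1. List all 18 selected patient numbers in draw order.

Selection 1: 2345
Selection 2: 2345 + 168 = 2513
Selection 3: 2513 + 168 = 2681 → 2681 − 2603 = 78
Selection 4: 78 + 168 = 246
Selection 5: 246 + 168 = 414
Selection 6: 414 + 168 = 582
Selection 7: 582 + 168 = 750
Selection 8: 750 + 168 = 918
Selection 9: 918 + 168 = 1086
Selection 10: 1086 + 168 = 1254
Selection 11: 1254 + 168 = 1422
Selection 12: 1422 + 168 = 1590
Selection 13: 1590 + 168 = 1758
Selection 14: 1758 + 168 = 1926
Selection 15: 1926 + 168 = 2094
Selection 16: 2094 + 168 = 2262
Selection 17: 2262 + 168 = 2430
Selection 18: 2430 + 168 = 2598

2345, 2513, 78, 246, 414, 582, 750, 918, 1086, 1254, 1422, 1590, 1758, 1926, 2094, 2262, 2430, 2598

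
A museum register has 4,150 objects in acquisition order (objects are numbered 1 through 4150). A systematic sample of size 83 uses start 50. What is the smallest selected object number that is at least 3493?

k = 4150/83 = 50
Steps past start: ⌈(3493 − 50)/50⌉ = ⌈3443/50⌉ = 69
Selected object: 50 + 69×50 = 3500

3500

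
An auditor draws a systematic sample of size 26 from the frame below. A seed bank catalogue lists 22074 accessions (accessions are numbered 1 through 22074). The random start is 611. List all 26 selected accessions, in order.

k = N/n = 22074/26 = 849
accession 1: 611
accession 2: 611 + 849 = 1460
accession 3: 1460 + 849 = 2309
accession 4: 2309 + 849 = 3158
accession 5: 3158 + 849 = 4007
accession 6: 4007 + 849 = 4856
accession 7: 4856 + 849 = 5705
accession 8: 5705 + 849 = 6554
accession 9: 6554 + 849 = 7403
accession 10: 7403 + 849 = 8252
accession 11: 8252 + 849 = 9101
accession 12: 9101 + 849 = 9950
accession 13: 9950 + 849 = 10799
accession 14: 10799 + 849 = 11648
accession 15: 11648 + 849 = 12497
accession 16: 12497 + 849 = 13346
accession 17: 13346 + 849 = 14195
accession 18: 14195 + 849 = 15044
accession 19: 15044 + 849 = 15893
accession 20: 15893 + 849 = 16742
accession 21: 16742 + 849 = 17591
accession 22: 17591 + 849 = 18440
accession 23: 18440 + 849 = 19289
accession 24: 19289 + 849 = 20138
accession 25: 20138 + 849 = 20987
accession 26: 20987 + 849 = 21836

611, 1460, 2309, 3158, 4007, 4856, 5705, 6554, 7403, 8252, 9101, 9950, 10799, 11648, 12497, 13346, 14195, 15044, 15893, 16742, 17591, 18440, 19289, 20138, 20987, 21836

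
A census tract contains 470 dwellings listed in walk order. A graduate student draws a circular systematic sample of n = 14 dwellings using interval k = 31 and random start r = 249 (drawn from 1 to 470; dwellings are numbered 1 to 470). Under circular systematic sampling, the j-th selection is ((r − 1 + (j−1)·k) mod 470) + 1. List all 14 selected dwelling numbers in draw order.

249, 280, 311, 342, 373, 404, 435, 466, 27, 58, 89, 120, 151, 182

Selection 1: 249
Selection 2: 249 + 31 = 280
Selection 3: 280 + 31 = 311
Selection 4: 311 + 31 = 342
Selection 5: 342 + 31 = 373
Selection 6: 373 + 31 = 404
Selection 7: 404 + 31 = 435
Selection 8: 435 + 31 = 466
Selection 9: 466 + 31 = 497 → 497 − 470 = 27
Selection 10: 27 + 31 = 58
Selection 11: 58 + 31 = 89
Selection 12: 89 + 31 = 120
Selection 13: 120 + 31 = 151
Selection 14: 151 + 31 = 182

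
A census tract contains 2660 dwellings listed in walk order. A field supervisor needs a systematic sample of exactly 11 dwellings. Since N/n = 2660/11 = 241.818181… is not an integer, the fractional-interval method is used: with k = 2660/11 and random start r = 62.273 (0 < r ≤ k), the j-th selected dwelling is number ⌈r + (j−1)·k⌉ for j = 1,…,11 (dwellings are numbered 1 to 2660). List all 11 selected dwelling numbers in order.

j=1: r + 0k = 62.273 → ⌈·⌉ = 63
j=2: r + 1k = 304.091181… → ⌈·⌉ = 305
j=3: r + 2k = 545.909363… → ⌈·⌉ = 546
j=4: r + 3k = 787.727545… → ⌈·⌉ = 788
j=5: r + 4k = 1029.545727… → ⌈·⌉ = 1030
j=6: r + 5k = 1271.363909… → ⌈·⌉ = 1272
j=7: r + 6k = 1513.182090… → ⌈·⌉ = 1514
j=8: r + 7k = 1755.000272… → ⌈·⌉ = 1756
j=9: r + 8k = 1996.818454… → ⌈·⌉ = 1997
j=10: r + 9k = 2238.636636… → ⌈·⌉ = 2239
j=11: r + 10k = 2480.454818… → ⌈·⌉ = 2481

63, 305, 546, 788, 1030, 1272, 1514, 1756, 1997, 2239, 2481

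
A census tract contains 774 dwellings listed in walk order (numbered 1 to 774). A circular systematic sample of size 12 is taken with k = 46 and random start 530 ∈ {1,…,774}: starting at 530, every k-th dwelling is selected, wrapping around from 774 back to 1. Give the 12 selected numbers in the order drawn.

530, 576, 622, 668, 714, 760, 32, 78, 124, 170, 216, 262

Selection 1: 530
Selection 2: 530 + 46 = 576
Selection 3: 576 + 46 = 622
Selection 4: 622 + 46 = 668
Selection 5: 668 + 46 = 714
Selection 6: 714 + 46 = 760
Selection 7: 760 + 46 = 806 → 806 − 774 = 32
Selection 8: 32 + 46 = 78
Selection 9: 78 + 46 = 124
Selection 10: 124 + 46 = 170
Selection 11: 170 + 46 = 216
Selection 12: 216 + 46 = 262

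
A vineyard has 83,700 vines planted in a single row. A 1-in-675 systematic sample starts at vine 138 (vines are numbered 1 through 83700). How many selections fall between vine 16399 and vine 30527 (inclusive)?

21

k = 675
First selection ≥ 16399: 138 + ⌈(16399−138)/675⌉·675 = 138 + 25×675 = 17013
Last selection ≤ 30527: 138 + ⌊(30527−138)/675⌋·675 = 138 + 45×675 = 30513
Count = 45 − 25 + 1 = 21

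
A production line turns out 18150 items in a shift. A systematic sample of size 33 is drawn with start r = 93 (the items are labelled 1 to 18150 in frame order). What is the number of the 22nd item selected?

k = 18150/33 = 550
22nd selection = r + (22−1)·k = 93 + 21×550 = 93 + 11550 = 11643

11643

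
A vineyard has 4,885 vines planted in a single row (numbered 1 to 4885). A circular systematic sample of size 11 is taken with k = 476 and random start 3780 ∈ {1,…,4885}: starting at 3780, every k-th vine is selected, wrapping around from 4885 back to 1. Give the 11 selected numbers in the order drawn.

3780, 4256, 4732, 323, 799, 1275, 1751, 2227, 2703, 3179, 3655

Selection 1: 3780
Selection 2: 3780 + 476 = 4256
Selection 3: 4256 + 476 = 4732
Selection 4: 4732 + 476 = 5208 → 5208 − 4885 = 323
Selection 5: 323 + 476 = 799
Selection 6: 799 + 476 = 1275
Selection 7: 1275 + 476 = 1751
Selection 8: 1751 + 476 = 2227
Selection 9: 2227 + 476 = 2703
Selection 10: 2703 + 476 = 3179
Selection 11: 3179 + 476 = 3655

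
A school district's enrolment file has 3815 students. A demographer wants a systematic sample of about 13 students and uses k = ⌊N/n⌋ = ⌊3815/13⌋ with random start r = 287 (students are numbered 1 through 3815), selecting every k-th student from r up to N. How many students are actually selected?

13

k = ⌊3815/13⌋ = 293
Achieved size = ⌊(3815 − 287)/293⌋ + 1 = ⌊3528/293⌋ + 1 = 12 + 1 = 13
(last selection: 287 + 12×293 = 3803 ≤ 3815; next would be 4096 > 3815)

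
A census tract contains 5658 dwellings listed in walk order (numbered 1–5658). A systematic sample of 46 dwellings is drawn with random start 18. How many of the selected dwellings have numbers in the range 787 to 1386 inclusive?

5

k = 5658/46 = 123
First selection ≥ 787: 18 + ⌈(787−18)/123⌉·123 = 18 + 7×123 = 879
Last selection ≤ 1386: 18 + ⌊(1386−18)/123⌋·123 = 18 + 11×123 = 1371
Count = 11 − 7 + 1 = 5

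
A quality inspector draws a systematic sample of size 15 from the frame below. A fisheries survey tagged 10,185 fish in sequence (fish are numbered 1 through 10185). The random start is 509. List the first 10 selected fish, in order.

509, 1188, 1867, 2546, 3225, 3904, 4583, 5262, 5941, 6620

k = N/n = 10185/15 = 679
fish 1: 509
fish 2: 509 + 679 = 1188
fish 3: 1188 + 679 = 1867
fish 4: 1867 + 679 = 2546
fish 5: 2546 + 679 = 3225
fish 6: 3225 + 679 = 3904
fish 7: 3904 + 679 = 4583
fish 8: 4583 + 679 = 5262
fish 9: 5262 + 679 = 5941
fish 10: 5941 + 679 = 6620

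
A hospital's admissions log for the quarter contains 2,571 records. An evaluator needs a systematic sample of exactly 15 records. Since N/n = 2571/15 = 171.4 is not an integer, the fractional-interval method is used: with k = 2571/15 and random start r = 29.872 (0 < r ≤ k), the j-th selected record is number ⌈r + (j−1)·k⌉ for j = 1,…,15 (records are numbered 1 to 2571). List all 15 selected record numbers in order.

30, 202, 373, 545, 716, 887, 1059, 1230, 1402, 1573, 1744, 1916, 2087, 2259, 2430

j=1: r + 0k = 29.872 → ⌈·⌉ = 30
j=2: r + 1k = 201.272 → ⌈·⌉ = 202
j=3: r + 2k = 372.672 → ⌈·⌉ = 373
j=4: r + 3k = 544.072 → ⌈·⌉ = 545
j=5: r + 4k = 715.472 → ⌈·⌉ = 716
j=6: r + 5k = 886.872 → ⌈·⌉ = 887
j=7: r + 6k = 1058.272 → ⌈·⌉ = 1059
j=8: r + 7k = 1229.672 → ⌈·⌉ = 1230
j=9: r + 8k = 1401.072 → ⌈·⌉ = 1402
j=10: r + 9k = 1572.472 → ⌈·⌉ = 1573
j=11: r + 10k = 1743.872 → ⌈·⌉ = 1744
j=12: r + 11k = 1915.272 → ⌈·⌉ = 1916
j=13: r + 12k = 2086.672 → ⌈·⌉ = 2087
j=14: r + 13k = 2258.072 → ⌈·⌉ = 2259
j=15: r + 14k = 2429.472 → ⌈·⌉ = 2430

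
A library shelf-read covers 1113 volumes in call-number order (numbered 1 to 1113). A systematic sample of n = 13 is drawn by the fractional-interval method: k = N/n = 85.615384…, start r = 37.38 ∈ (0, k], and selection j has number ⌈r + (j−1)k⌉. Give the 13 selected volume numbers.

j=1: r + 0k = 37.38 → ⌈·⌉ = 38
j=2: r + 1k = 122.995384… → ⌈·⌉ = 123
j=3: r + 2k = 208.610769… → ⌈·⌉ = 209
j=4: r + 3k = 294.226153… → ⌈·⌉ = 295
j=5: r + 4k = 379.841538… → ⌈·⌉ = 380
j=6: r + 5k = 465.456923… → ⌈·⌉ = 466
j=7: r + 6k = 551.072307… → ⌈·⌉ = 552
j=8: r + 7k = 636.687692… → ⌈·⌉ = 637
j=9: r + 8k = 722.303076… → ⌈·⌉ = 723
j=10: r + 9k = 807.918461… → ⌈·⌉ = 808
j=11: r + 10k = 893.533846… → ⌈·⌉ = 894
j=12: r + 11k = 979.149230… → ⌈·⌉ = 980
j=13: r + 12k = 1064.764615… → ⌈·⌉ = 1065

38, 123, 209, 295, 380, 466, 552, 637, 723, 808, 894, 980, 1065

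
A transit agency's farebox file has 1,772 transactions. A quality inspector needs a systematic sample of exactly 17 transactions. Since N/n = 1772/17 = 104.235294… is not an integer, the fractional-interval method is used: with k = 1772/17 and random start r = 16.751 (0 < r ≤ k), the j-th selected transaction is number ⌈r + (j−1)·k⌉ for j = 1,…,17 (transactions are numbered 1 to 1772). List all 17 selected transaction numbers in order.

j=1: r + 0k = 16.751 → ⌈·⌉ = 17
j=2: r + 1k = 120.986294… → ⌈·⌉ = 121
j=3: r + 2k = 225.221588… → ⌈·⌉ = 226
j=4: r + 3k = 329.456882… → ⌈·⌉ = 330
j=5: r + 4k = 433.692176… → ⌈·⌉ = 434
j=6: r + 5k = 537.927470… → ⌈·⌉ = 538
j=7: r + 6k = 642.162764… → ⌈·⌉ = 643
j=8: r + 7k = 746.398058… → ⌈·⌉ = 747
j=9: r + 8k = 850.633352… → ⌈·⌉ = 851
j=10: r + 9k = 954.868647… → ⌈·⌉ = 955
j=11: r + 10k = 1059.103941… → ⌈·⌉ = 1060
j=12: r + 11k = 1163.339235… → ⌈·⌉ = 1164
j=13: r + 12k = 1267.574529… → ⌈·⌉ = 1268
j=14: r + 13k = 1371.809823… → ⌈·⌉ = 1372
j=15: r + 14k = 1476.045117… → ⌈·⌉ = 1477
j=16: r + 15k = 1580.280411… → ⌈·⌉ = 1581
j=17: r + 16k = 1684.515705… → ⌈·⌉ = 1685

17, 121, 226, 330, 434, 538, 643, 747, 851, 955, 1060, 1164, 1268, 1372, 1477, 1581, 1685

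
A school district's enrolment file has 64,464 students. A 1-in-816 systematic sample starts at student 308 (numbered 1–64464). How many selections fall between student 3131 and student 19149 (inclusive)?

k = 816
First selection ≥ 3131: 308 + ⌈(3131−308)/816⌉·816 = 308 + 4×816 = 3572
Last selection ≤ 19149: 308 + ⌊(19149−308)/816⌋·816 = 308 + 23×816 = 19076
Count = 23 − 4 + 1 = 20

20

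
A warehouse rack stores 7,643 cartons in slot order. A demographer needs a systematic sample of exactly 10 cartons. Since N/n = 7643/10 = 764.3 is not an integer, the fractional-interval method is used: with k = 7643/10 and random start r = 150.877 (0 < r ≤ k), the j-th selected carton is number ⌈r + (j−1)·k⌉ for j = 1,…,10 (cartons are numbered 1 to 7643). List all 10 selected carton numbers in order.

j=1: r + 0k = 150.877 → ⌈·⌉ = 151
j=2: r + 1k = 915.177 → ⌈·⌉ = 916
j=3: r + 2k = 1679.477 → ⌈·⌉ = 1680
j=4: r + 3k = 2443.777 → ⌈·⌉ = 2444
j=5: r + 4k = 3208.077 → ⌈·⌉ = 3209
j=6: r + 5k = 3972.377 → ⌈·⌉ = 3973
j=7: r + 6k = 4736.677 → ⌈·⌉ = 4737
j=8: r + 7k = 5500.977 → ⌈·⌉ = 5501
j=9: r + 8k = 6265.277 → ⌈·⌉ = 6266
j=10: r + 9k = 7029.577 → ⌈·⌉ = 7030

151, 916, 1680, 2444, 3209, 3973, 4737, 5501, 6266, 7030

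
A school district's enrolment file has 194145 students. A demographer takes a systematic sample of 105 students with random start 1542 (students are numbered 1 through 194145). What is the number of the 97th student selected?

k = 194145/105 = 1849
97th selection = r + (97−1)·k = 1542 + 96×1849 = 1542 + 177504 = 179046

179046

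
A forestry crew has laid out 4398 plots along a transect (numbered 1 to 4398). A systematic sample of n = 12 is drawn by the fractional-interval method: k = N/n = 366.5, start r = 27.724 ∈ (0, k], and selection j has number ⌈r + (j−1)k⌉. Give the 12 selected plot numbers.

j=1: r + 0k = 27.724 → ⌈·⌉ = 28
j=2: r + 1k = 394.224 → ⌈·⌉ = 395
j=3: r + 2k = 760.724 → ⌈·⌉ = 761
j=4: r + 3k = 1127.224 → ⌈·⌉ = 1128
j=5: r + 4k = 1493.724 → ⌈·⌉ = 1494
j=6: r + 5k = 1860.224 → ⌈·⌉ = 1861
j=7: r + 6k = 2226.724 → ⌈·⌉ = 2227
j=8: r + 7k = 2593.224 → ⌈·⌉ = 2594
j=9: r + 8k = 2959.724 → ⌈·⌉ = 2960
j=10: r + 9k = 3326.224 → ⌈·⌉ = 3327
j=11: r + 10k = 3692.724 → ⌈·⌉ = 3693
j=12: r + 11k = 4059.224 → ⌈·⌉ = 4060

28, 395, 761, 1128, 1494, 1861, 2227, 2594, 2960, 3327, 3693, 4060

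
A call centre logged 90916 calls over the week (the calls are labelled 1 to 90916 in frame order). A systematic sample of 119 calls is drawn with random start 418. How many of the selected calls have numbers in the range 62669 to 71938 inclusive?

k = 90916/119 = 764
First selection ≥ 62669: 418 + ⌈(62669−418)/764⌉·764 = 418 + 82×764 = 63066
Last selection ≤ 71938: 418 + ⌊(71938−418)/764⌋·764 = 418 + 93×764 = 71470
Count = 93 − 82 + 1 = 12

12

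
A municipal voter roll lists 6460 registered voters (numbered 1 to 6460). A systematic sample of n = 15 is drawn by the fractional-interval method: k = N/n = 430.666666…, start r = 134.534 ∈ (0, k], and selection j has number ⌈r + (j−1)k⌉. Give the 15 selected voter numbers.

135, 566, 996, 1427, 1858, 2288, 2719, 3150, 3580, 4011, 4442, 4872, 5303, 5734, 6164

j=1: r + 0k = 134.534 → ⌈·⌉ = 135
j=2: r + 1k = 565.200666… → ⌈·⌉ = 566
j=3: r + 2k = 995.867333… → ⌈·⌉ = 996
j=4: r + 3k = 1426.534 → ⌈·⌉ = 1427
j=5: r + 4k = 1857.200666… → ⌈·⌉ = 1858
j=6: r + 5k = 2287.867333… → ⌈·⌉ = 2288
j=7: r + 6k = 2718.534 → ⌈·⌉ = 2719
j=8: r + 7k = 3149.200666… → ⌈·⌉ = 3150
j=9: r + 8k = 3579.867333… → ⌈·⌉ = 3580
j=10: r + 9k = 4010.534 → ⌈·⌉ = 4011
j=11: r + 10k = 4441.200666… → ⌈·⌉ = 4442
j=12: r + 11k = 4871.867333… → ⌈·⌉ = 4872
j=13: r + 12k = 5302.534 → ⌈·⌉ = 5303
j=14: r + 13k = 5733.200666… → ⌈·⌉ = 5734
j=15: r + 14k = 6163.867333… → ⌈·⌉ = 6164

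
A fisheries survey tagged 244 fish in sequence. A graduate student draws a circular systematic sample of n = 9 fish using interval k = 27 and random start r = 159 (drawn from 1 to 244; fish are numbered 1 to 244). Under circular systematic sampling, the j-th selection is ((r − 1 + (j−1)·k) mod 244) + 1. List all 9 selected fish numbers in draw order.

Selection 1: 159
Selection 2: 159 + 27 = 186
Selection 3: 186 + 27 = 213
Selection 4: 213 + 27 = 240
Selection 5: 240 + 27 = 267 → 267 − 244 = 23
Selection 6: 23 + 27 = 50
Selection 7: 50 + 27 = 77
Selection 8: 77 + 27 = 104
Selection 9: 104 + 27 = 131

159, 186, 213, 240, 23, 50, 77, 104, 131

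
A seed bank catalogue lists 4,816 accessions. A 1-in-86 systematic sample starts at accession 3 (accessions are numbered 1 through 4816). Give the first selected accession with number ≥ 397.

433

k = 86
Steps past start: ⌈(397 − 3)/86⌉ = ⌈394/86⌉ = 5
Selected accession: 3 + 5×86 = 433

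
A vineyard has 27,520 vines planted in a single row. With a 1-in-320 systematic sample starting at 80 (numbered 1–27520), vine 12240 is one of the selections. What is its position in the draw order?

39

k = 320
position = (12240 − 80)/320 + 1 = 12160/320 + 1 = 38 + 1 = 39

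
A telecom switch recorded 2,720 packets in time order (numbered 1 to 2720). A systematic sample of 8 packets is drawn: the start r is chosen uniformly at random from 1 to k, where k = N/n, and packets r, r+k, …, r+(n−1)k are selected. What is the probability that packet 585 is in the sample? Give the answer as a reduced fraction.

k = 2720/8 = 340.
Packet 585 is selected iff r ≡ 585 (mod 340); exactly one such r in {1,…,340}.
Inclusion probability = 1/340.

1/340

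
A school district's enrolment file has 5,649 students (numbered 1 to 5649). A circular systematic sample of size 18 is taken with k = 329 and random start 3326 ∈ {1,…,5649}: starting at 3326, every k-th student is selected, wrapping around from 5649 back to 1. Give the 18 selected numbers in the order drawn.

Selection 1: 3326
Selection 2: 3326 + 329 = 3655
Selection 3: 3655 + 329 = 3984
Selection 4: 3984 + 329 = 4313
Selection 5: 4313 + 329 = 4642
Selection 6: 4642 + 329 = 4971
Selection 7: 4971 + 329 = 5300
Selection 8: 5300 + 329 = 5629
Selection 9: 5629 + 329 = 5958 → 5958 − 5649 = 309
Selection 10: 309 + 329 = 638
Selection 11: 638 + 329 = 967
Selection 12: 967 + 329 = 1296
Selection 13: 1296 + 329 = 1625
Selection 14: 1625 + 329 = 1954
Selection 15: 1954 + 329 = 2283
Selection 16: 2283 + 329 = 2612
Selection 17: 2612 + 329 = 2941
Selection 18: 2941 + 329 = 3270

3326, 3655, 3984, 4313, 4642, 4971, 5300, 5629, 309, 638, 967, 1296, 1625, 1954, 2283, 2612, 2941, 3270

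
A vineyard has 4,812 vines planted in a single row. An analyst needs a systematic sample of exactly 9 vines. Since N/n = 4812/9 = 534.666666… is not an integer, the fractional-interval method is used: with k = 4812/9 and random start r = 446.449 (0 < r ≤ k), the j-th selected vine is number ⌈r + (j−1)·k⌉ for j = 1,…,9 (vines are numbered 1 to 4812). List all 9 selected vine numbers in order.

j=1: r + 0k = 446.449 → ⌈·⌉ = 447
j=2: r + 1k = 981.115666… → ⌈·⌉ = 982
j=3: r + 2k = 1515.782333… → ⌈·⌉ = 1516
j=4: r + 3k = 2050.449 → ⌈·⌉ = 2051
j=5: r + 4k = 2585.115666… → ⌈·⌉ = 2586
j=6: r + 5k = 3119.782333… → ⌈·⌉ = 3120
j=7: r + 6k = 3654.449 → ⌈·⌉ = 3655
j=8: r + 7k = 4189.115666… → ⌈·⌉ = 4190
j=9: r + 8k = 4723.782333… → ⌈·⌉ = 4724

447, 982, 1516, 2051, 2586, 3120, 3655, 4190, 4724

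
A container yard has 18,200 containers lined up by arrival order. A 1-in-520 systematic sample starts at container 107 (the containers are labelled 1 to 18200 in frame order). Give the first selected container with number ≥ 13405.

13627

k = 520
Steps past start: ⌈(13405 − 107)/520⌉ = ⌈13298/520⌉ = 26
Selected container: 107 + 26×520 = 13627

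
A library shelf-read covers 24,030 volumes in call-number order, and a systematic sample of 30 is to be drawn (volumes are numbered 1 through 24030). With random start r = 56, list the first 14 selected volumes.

k = N/n = 24030/30 = 801
volume 1: 56
volume 2: 56 + 801 = 857
volume 3: 857 + 801 = 1658
volume 4: 1658 + 801 = 2459
volume 5: 2459 + 801 = 3260
volume 6: 3260 + 801 = 4061
volume 7: 4061 + 801 = 4862
volume 8: 4862 + 801 = 5663
volume 9: 5663 + 801 = 6464
volume 10: 6464 + 801 = 7265
volume 11: 7265 + 801 = 8066
volume 12: 8066 + 801 = 8867
volume 13: 8867 + 801 = 9668
volume 14: 9668 + 801 = 10469

56, 857, 1658, 2459, 3260, 4061, 4862, 5663, 6464, 7265, 8066, 8867, 9668, 10469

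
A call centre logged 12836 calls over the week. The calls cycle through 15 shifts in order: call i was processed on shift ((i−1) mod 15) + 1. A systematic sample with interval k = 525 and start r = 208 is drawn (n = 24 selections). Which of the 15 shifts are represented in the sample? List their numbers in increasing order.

Consecutive selections differ by k = 525, so their shift numbers differ by 525 mod 15 = 0.
gcd(525, 15) = 15, so the sample visits 15/15 = 1 distinct residues mod 15.
Start 208 is shift 13; the shifts hit are 13.

13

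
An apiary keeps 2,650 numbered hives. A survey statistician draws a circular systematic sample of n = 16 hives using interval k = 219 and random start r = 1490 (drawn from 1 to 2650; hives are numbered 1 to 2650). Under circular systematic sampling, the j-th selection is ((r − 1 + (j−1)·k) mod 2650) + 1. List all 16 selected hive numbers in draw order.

Selection 1: 1490
Selection 2: 1490 + 219 = 1709
Selection 3: 1709 + 219 = 1928
Selection 4: 1928 + 219 = 2147
Selection 5: 2147 + 219 = 2366
Selection 6: 2366 + 219 = 2585
Selection 7: 2585 + 219 = 2804 → 2804 − 2650 = 154
Selection 8: 154 + 219 = 373
Selection 9: 373 + 219 = 592
Selection 10: 592 + 219 = 811
Selection 11: 811 + 219 = 1030
Selection 12: 1030 + 219 = 1249
Selection 13: 1249 + 219 = 1468
Selection 14: 1468 + 219 = 1687
Selection 15: 1687 + 219 = 1906
Selection 16: 1906 + 219 = 2125

1490, 1709, 1928, 2147, 2366, 2585, 154, 373, 592, 811, 1030, 1249, 1468, 1687, 1906, 2125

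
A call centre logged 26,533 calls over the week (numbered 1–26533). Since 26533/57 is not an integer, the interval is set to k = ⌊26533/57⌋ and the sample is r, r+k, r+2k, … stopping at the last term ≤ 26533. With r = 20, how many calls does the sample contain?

58

k = ⌊26533/57⌋ = 465
Achieved size = ⌊(26533 − 20)/465⌋ + 1 = ⌊26513/465⌋ + 1 = 57 + 1 = 58
(last selection: 20 + 57×465 = 26525 ≤ 26533; next would be 26990 > 26533)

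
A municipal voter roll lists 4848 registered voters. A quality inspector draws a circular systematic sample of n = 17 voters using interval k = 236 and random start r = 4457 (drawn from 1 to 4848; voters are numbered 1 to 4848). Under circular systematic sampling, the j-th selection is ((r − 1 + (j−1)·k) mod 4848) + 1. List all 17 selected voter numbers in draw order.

Selection 1: 4457
Selection 2: 4457 + 236 = 4693
Selection 3: 4693 + 236 = 4929 → 4929 − 4848 = 81
Selection 4: 81 + 236 = 317
Selection 5: 317 + 236 = 553
Selection 6: 553 + 236 = 789
Selection 7: 789 + 236 = 1025
Selection 8: 1025 + 236 = 1261
Selection 9: 1261 + 236 = 1497
Selection 10: 1497 + 236 = 1733
Selection 11: 1733 + 236 = 1969
Selection 12: 1969 + 236 = 2205
Selection 13: 2205 + 236 = 2441
Selection 14: 2441 + 236 = 2677
Selection 15: 2677 + 236 = 2913
Selection 16: 2913 + 236 = 3149
Selection 17: 3149 + 236 = 3385

4457, 4693, 81, 317, 553, 789, 1025, 1261, 1497, 1733, 1969, 2205, 2441, 2677, 2913, 3149, 3385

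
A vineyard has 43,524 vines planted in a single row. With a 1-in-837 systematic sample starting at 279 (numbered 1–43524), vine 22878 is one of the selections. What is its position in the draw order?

28

k = 837
position = (22878 − 279)/837 + 1 = 22599/837 + 1 = 27 + 1 = 28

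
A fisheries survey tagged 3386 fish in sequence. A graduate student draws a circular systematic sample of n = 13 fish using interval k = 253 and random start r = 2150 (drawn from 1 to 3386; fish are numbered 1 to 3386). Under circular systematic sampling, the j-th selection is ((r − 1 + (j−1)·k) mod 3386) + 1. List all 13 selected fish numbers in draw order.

2150, 2403, 2656, 2909, 3162, 29, 282, 535, 788, 1041, 1294, 1547, 1800

Selection 1: 2150
Selection 2: 2150 + 253 = 2403
Selection 3: 2403 + 253 = 2656
Selection 4: 2656 + 253 = 2909
Selection 5: 2909 + 253 = 3162
Selection 6: 3162 + 253 = 3415 → 3415 − 3386 = 29
Selection 7: 29 + 253 = 282
Selection 8: 282 + 253 = 535
Selection 9: 535 + 253 = 788
Selection 10: 788 + 253 = 1041
Selection 11: 1041 + 253 = 1294
Selection 12: 1294 + 253 = 1547
Selection 13: 1547 + 253 = 1800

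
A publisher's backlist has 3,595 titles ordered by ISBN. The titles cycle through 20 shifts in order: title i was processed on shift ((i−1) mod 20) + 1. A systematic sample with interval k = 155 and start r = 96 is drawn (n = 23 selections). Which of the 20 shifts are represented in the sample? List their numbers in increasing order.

1, 6, 11, 16

Consecutive selections differ by k = 155, so their shift numbers differ by 155 mod 20 = 15.
gcd(155, 20) = 5, so the sample visits 20/5 = 4 distinct residues mod 20.
Start 96 is shift 16; the shifts hit are 1, 6, 11, 16.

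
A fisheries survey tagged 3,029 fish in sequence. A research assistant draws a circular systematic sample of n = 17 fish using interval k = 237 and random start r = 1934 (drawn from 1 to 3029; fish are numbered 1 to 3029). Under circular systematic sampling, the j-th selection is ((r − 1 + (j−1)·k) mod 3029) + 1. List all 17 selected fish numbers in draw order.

1934, 2171, 2408, 2645, 2882, 90, 327, 564, 801, 1038, 1275, 1512, 1749, 1986, 2223, 2460, 2697

Selection 1: 1934
Selection 2: 1934 + 237 = 2171
Selection 3: 2171 + 237 = 2408
Selection 4: 2408 + 237 = 2645
Selection 5: 2645 + 237 = 2882
Selection 6: 2882 + 237 = 3119 → 3119 − 3029 = 90
Selection 7: 90 + 237 = 327
Selection 8: 327 + 237 = 564
Selection 9: 564 + 237 = 801
Selection 10: 801 + 237 = 1038
Selection 11: 1038 + 237 = 1275
Selection 12: 1275 + 237 = 1512
Selection 13: 1512 + 237 = 1749
Selection 14: 1749 + 237 = 1986
Selection 15: 1986 + 237 = 2223
Selection 16: 2223 + 237 = 2460
Selection 17: 2460 + 237 = 2697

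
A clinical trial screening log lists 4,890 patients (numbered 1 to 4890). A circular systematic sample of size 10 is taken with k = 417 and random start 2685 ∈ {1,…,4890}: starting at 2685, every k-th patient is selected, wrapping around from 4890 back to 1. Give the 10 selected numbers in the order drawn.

Selection 1: 2685
Selection 2: 2685 + 417 = 3102
Selection 3: 3102 + 417 = 3519
Selection 4: 3519 + 417 = 3936
Selection 5: 3936 + 417 = 4353
Selection 6: 4353 + 417 = 4770
Selection 7: 4770 + 417 = 5187 → 5187 − 4890 = 297
Selection 8: 297 + 417 = 714
Selection 9: 714 + 417 = 1131
Selection 10: 1131 + 417 = 1548

2685, 3102, 3519, 3936, 4353, 4770, 297, 714, 1131, 1548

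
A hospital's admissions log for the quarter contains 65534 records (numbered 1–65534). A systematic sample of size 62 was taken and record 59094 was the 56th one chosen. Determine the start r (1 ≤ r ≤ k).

k = 65534/62 = 1057
r = 59094 − (56−1)×1057 = 59094 − 58135 = 959

959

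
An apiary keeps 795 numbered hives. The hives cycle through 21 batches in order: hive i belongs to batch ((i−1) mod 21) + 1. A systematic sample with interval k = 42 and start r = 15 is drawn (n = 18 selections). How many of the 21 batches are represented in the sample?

Consecutive selections differ by k = 42, so their batch numbers differ by 42 mod 21 = 0.
gcd(42, 21) = 21, so the sample visits 21/21 = 1 distinct residues mod 21.
Start 15 is batch 15; the batches hit are 15.

1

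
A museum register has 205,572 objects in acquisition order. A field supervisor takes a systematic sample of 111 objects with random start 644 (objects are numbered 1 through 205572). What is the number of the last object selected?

k = 205572/111 = 1852
111th selection = r + (111−1)·k = 644 + 110×1852 = 644 + 203720 = 204364

204364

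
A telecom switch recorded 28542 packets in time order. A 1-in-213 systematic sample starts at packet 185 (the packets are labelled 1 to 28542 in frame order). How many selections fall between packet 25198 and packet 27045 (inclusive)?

k = 213
First selection ≥ 25198: 185 + ⌈(25198−185)/213⌉·213 = 185 + 118×213 = 25319
Last selection ≤ 27045: 185 + ⌊(27045−185)/213⌋·213 = 185 + 126×213 = 27023
Count = 126 − 118 + 1 = 9

9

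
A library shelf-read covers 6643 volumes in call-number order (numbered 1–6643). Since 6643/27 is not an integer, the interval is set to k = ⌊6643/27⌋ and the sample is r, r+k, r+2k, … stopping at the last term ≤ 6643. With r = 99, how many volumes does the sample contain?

27

k = ⌊6643/27⌋ = 246
Achieved size = ⌊(6643 − 99)/246⌋ + 1 = ⌊6544/246⌋ + 1 = 26 + 1 = 27
(last selection: 99 + 26×246 = 6495 ≤ 6643; next would be 6741 > 6643)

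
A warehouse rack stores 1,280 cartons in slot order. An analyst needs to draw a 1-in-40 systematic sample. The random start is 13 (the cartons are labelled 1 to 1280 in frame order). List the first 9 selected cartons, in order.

13, 53, 93, 133, 173, 213, 253, 293, 333

carton 1: 13
carton 2: 13 + 40 = 53
carton 3: 53 + 40 = 93
carton 4: 93 + 40 = 133
carton 5: 133 + 40 = 173
carton 6: 173 + 40 = 213
carton 7: 213 + 40 = 253
carton 8: 253 + 40 = 293
carton 9: 293 + 40 = 333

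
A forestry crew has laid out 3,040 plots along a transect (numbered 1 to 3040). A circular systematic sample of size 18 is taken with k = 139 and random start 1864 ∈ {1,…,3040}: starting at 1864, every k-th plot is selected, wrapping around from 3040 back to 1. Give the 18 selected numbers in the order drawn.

Selection 1: 1864
Selection 2: 1864 + 139 = 2003
Selection 3: 2003 + 139 = 2142
Selection 4: 2142 + 139 = 2281
Selection 5: 2281 + 139 = 2420
Selection 6: 2420 + 139 = 2559
Selection 7: 2559 + 139 = 2698
Selection 8: 2698 + 139 = 2837
Selection 9: 2837 + 139 = 2976
Selection 10: 2976 + 139 = 3115 → 3115 − 3040 = 75
Selection 11: 75 + 139 = 214
Selection 12: 214 + 139 = 353
Selection 13: 353 + 139 = 492
Selection 14: 492 + 139 = 631
Selection 15: 631 + 139 = 770
Selection 16: 770 + 139 = 909
Selection 17: 909 + 139 = 1048
Selection 18: 1048 + 139 = 1187

1864, 2003, 2142, 2281, 2420, 2559, 2698, 2837, 2976, 75, 214, 353, 492, 631, 770, 909, 1048, 1187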